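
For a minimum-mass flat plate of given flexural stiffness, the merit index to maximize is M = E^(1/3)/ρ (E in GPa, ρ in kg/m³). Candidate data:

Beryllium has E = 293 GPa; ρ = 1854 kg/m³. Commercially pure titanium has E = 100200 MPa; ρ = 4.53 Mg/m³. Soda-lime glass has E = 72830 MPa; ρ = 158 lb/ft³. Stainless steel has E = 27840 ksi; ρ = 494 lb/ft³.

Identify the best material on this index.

beryllium

After converting to SI:
  beryllium: E = 293.0 GPa, ρ = 1854 kg/m³
  commercially pure titanium: E = 100.2 GPa, ρ = 4530 kg/m³
  soda-lime glass: E = 72.83 GPa, ρ = 2531 kg/m³
  stainless steel: E = 192.0 GPa, ρ = 7913 kg/m³
  beryllium: M = 3.58×10⁻³
  soda-lime glass: M = 1.65×10⁻³
  commercially pure titanium: M = 1.03×10⁻³
  stainless steel: M = 0.729×10⁻³
Beryllium has the largest M.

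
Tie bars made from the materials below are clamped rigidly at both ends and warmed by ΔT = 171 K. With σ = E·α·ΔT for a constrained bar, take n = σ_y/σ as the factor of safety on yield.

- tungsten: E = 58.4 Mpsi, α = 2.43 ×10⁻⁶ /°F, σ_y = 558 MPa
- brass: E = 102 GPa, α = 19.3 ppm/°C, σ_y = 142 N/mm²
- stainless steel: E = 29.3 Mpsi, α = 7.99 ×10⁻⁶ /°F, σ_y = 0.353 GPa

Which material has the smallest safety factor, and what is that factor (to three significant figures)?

brass, n = 0.422

Per material, after unit conversion:
  tungsten: E = 402.7, α = 4.37, σ_y = 558.0 → σ = 301 MPa, n = 1.85
  brass: E = 102.0, α = 19.3, σ_y = 142.0 → σ = 337 MPa, n = 0.422
  stainless steel: E = 202.0, α = 14.4, σ_y = 353.0 → σ = 497 MPa, n = 0.711
Smallest n: brass with n = 0.422.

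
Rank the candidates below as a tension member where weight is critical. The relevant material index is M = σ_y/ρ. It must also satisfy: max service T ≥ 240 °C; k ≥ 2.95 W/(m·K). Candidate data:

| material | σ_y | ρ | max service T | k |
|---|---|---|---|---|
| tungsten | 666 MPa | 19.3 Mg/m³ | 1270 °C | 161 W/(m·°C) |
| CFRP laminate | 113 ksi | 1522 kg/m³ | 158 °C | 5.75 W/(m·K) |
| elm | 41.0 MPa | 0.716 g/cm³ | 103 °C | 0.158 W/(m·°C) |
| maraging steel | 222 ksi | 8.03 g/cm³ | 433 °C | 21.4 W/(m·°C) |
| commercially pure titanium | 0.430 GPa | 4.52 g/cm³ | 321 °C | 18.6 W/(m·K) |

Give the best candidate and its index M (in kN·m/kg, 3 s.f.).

Screen on constraints: max service T ≥ 240 °C; k ≥ 2.95 W/(m·K). Survivors: tungsten, maraging steel, commercially pure titanium.
Putting every candidate on a common basis:
  tungsten: σ_y = 666.0 MPa, ρ = 19300 kg/m³
  maraging steel: σ_y = 1531 MPa, ρ = 8030 kg/m³
  commercially pure titanium: σ_y = 430.0 MPa, ρ = 4520 kg/m³
  maraging steel: M = 191 kN·m/kg
  commercially pure titanium: M = 95.1 kN·m/kg
  tungsten: M = 34.5 kN·m/kg
Highest index: maraging steel.

maraging steel, M = 191 kN·m/kg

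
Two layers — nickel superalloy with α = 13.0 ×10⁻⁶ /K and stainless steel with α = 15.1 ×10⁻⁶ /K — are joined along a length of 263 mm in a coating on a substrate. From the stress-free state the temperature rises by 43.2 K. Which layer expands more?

stainless steel

α(nickel superalloy) = 13.0×10⁻⁶/K vs α(stainless steel) = 15.1×10⁻⁶/K.
Higher α expands more for the same ΔT: stainless steel.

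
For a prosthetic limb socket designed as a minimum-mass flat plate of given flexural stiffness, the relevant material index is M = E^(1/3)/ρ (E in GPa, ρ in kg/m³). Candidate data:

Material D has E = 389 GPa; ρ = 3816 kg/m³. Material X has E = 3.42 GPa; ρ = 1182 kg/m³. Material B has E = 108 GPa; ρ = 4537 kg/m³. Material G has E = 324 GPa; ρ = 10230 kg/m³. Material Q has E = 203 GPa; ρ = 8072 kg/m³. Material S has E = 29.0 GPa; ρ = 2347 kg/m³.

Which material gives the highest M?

Computing M directly (units already consistent):
  material D: M = 1.91×10⁻³
  material S: M = 1.31×10⁻³
  material X: M = 1.27×10⁻³
  material B: M = 1.05×10⁻³
  material Q: M = 0.728×10⁻³
  material G: M = 0.671×10⁻³
Material D ranks first.

material D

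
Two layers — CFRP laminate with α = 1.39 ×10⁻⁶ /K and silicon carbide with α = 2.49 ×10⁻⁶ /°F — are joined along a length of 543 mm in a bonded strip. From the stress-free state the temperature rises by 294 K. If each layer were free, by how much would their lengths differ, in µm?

494 µm

silicon carbide: α = 2.49×10⁻⁶/°F × 9/5 = 4.48×10⁻⁶/K.
Δα = |1.39 − 4.48|×10⁻⁶/K = 3.09×10⁻⁶/K.
ΔL_mismatch = Δα·L·ΔT = 3.09×10⁻⁶ × 543.0 mm × 294.0 K = 494 µm.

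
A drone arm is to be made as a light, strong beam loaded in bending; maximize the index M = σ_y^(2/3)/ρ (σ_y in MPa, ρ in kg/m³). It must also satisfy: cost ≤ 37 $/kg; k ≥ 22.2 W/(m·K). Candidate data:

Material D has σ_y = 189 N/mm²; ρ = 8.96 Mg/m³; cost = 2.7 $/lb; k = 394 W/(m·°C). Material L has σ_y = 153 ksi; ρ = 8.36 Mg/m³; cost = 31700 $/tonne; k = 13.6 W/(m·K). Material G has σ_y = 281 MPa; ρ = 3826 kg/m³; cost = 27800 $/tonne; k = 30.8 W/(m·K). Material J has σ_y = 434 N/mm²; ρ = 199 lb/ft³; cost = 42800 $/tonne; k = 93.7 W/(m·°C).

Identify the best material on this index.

Screen on constraints: cost ≤ 37 $/kg; k ≥ 22.2 W/(m·K). Survivors: material D, material G.
Convert each candidate to consistent units, then evaluate M:
  material D: σ_y = 189.0 MPa, ρ = 8960 kg/m³
  material G: σ_y = 281.0 MPa, ρ = 3826 kg/m³
  material G: M = 11.2×10⁻³
  material D: M = 3.68×10⁻³
The maximum is for material G.

material G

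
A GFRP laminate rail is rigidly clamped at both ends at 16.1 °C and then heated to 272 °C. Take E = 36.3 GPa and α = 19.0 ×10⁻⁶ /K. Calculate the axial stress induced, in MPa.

176 MPa

ΔT = 255.9 K. Constrained thermal stress σ = E·α·ΔT = 36.30×10³ MPa × 19.0×10⁻⁶ × 255.9 = 176 MPa (compressive).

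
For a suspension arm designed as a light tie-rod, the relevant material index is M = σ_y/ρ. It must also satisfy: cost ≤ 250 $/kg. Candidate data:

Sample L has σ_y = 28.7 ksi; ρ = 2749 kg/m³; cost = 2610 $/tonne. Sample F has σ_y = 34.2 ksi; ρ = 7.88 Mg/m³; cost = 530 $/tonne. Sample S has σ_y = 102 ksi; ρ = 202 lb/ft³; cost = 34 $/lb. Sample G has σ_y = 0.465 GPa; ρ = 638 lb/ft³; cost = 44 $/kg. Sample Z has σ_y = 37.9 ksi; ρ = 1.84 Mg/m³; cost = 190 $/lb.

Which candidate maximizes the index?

sample S

Screen on constraints: cost ≤ 250 $/kg. Survivors: sample L, sample F, sample S, sample G.
In SI units:
  sample L: σ_y = 197.9 MPa, ρ = 2749 kg/m³
  sample F: σ_y = 235.8 MPa, ρ = 7880 kg/m³
  sample S: σ_y = 703.3 MPa, ρ = 3236 kg/m³
  sample G: σ_y = 465.0 MPa, ρ = 10220 kg/m³
  sample S: M = 217 kN·m/kg
  sample L: M = 72.0 kN·m/kg
  sample G: M = 45.5 kN·m/kg
  sample F: M = 29.9 kN·m/kg
Highest index: sample S.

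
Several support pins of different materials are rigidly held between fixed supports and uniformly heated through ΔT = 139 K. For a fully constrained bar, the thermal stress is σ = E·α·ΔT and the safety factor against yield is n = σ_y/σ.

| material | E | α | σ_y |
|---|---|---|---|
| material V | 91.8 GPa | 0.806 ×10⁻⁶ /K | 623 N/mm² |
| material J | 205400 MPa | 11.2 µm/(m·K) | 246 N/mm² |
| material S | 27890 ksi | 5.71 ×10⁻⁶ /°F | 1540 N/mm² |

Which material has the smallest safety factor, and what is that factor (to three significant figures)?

Converting E to GPa, α to ×10⁻⁶/K, σ_y to MPa, then σ and n for each:
  material V: E = 91.80, α = 0.806, σ_y = 623.0 → σ = 10.3 MPa, n = 60.6
  material J: E = 205.4, α = 11.2, σ_y = 246.0 → σ = 320 MPa, n = 0.769
  material S: E = 192.3, α = 10.3, σ_y = 1540 → σ = 275 MPa, n = 5.61
Material J has the lowest safety factor, n = 0.769.

material J, n = 0.769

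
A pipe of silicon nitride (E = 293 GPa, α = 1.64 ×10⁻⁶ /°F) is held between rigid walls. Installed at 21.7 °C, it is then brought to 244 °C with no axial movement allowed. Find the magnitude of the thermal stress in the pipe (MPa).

α = 1.64×10⁻⁶/°F × 9/5 = 2.95×10⁻⁶/K.
ΔT = 222.3 K. Constrained thermal stress σ = E·α·ΔT = 293.0×10³ MPa × 2.95×10⁻⁶ × 222.3 = 192 MPa (compressive).

192 MPa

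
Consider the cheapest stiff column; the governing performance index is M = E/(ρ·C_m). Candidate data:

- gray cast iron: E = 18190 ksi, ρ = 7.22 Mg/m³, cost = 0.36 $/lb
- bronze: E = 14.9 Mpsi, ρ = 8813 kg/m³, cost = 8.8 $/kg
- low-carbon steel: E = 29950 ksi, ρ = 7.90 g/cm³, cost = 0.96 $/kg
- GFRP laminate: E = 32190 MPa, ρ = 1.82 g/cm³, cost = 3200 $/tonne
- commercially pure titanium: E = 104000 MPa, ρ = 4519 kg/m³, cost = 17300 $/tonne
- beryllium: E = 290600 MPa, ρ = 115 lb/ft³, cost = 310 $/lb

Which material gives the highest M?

low-carbon steel

Convert each candidate to consistent units, then evaluate M:
  gray cast iron: E = 125.4 GPa, ρ = 7220 kg/m³, cost = 0.7937 $/kg
  bronze: E = 102.7 GPa, ρ = 8813 kg/m³, cost = 8.800 $/kg
  low-carbon steel: E = 206.5 GPa, ρ = 7900 kg/m³, cost = 0.9600 $/kg
  GFRP laminate: E = 32.19 GPa, ρ = 1820 kg/m³, cost = 3.200 $/kg
  commercially pure titanium: E = 104.0 GPa, ρ = 4519 kg/m³, cost = 17.30 $/kg
  beryllium: E = 290.6 GPa, ρ = 1842 kg/m³, cost = 683.4 $/kg
  low-carbon steel: M = 27.2 MN·m per $
  gray cast iron: M = 21.9 MN·m per $
  GFRP laminate: M = 5.53 MN·m per $
  commercially pure titanium: M = 1.33 MN·m per $
  bronze: M = 1.32 MN·m per $
  beryllium: M = 0.231 MN·m per $
Low-carbon steel ranks first.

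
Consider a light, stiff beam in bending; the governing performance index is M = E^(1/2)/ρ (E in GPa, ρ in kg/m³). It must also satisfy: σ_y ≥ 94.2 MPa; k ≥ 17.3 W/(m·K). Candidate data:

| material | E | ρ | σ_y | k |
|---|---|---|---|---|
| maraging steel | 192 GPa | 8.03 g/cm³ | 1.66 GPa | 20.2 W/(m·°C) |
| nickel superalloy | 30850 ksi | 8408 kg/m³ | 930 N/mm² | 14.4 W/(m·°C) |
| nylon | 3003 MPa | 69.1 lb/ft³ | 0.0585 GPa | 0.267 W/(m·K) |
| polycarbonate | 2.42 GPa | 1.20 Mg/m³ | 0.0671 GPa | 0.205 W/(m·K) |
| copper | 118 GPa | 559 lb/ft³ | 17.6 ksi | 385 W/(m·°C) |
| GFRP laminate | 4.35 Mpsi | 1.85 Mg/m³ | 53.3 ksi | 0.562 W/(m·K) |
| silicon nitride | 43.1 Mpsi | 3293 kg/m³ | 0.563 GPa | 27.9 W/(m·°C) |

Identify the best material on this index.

Screen on constraints: σ_y ≥ 94.2 MPa; k ≥ 17.3 W/(m·K). Survivors: maraging steel, copper, silicon nitride.
Normalizing units and computing the index:
  maraging steel: E = 192.0 GPa, ρ = 8030 kg/m³
  copper: E = 118.0 GPa, ρ = 8954 kg/m³
  silicon nitride: E = 297.2 GPa, ρ = 3293 kg/m³
  silicon nitride: M = 5.23×10⁻³
  maraging steel: M = 1.73×10⁻³
  copper: M = 1.21×10⁻³
The maximum is for silicon nitride.

silicon nitride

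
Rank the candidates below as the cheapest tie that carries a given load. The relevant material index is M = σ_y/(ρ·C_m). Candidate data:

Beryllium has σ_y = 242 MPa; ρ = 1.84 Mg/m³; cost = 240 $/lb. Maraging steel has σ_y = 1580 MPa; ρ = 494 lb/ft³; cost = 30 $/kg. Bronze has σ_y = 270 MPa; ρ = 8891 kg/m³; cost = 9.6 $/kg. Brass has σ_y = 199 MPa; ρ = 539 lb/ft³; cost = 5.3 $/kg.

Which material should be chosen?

maraging steel

In SI units:
  beryllium: σ_y = 242.0 MPa, ρ = 1840 kg/m³, cost = 529.1 $/kg
  maraging steel: σ_y = 1580 MPa, ρ = 7913 kg/m³, cost = 30.00 $/kg
  bronze: σ_y = 270.0 MPa, ρ = 8891 kg/m³, cost = 9.600 $/kg
  brass: σ_y = 199.0 MPa, ρ = 8634 kg/m³, cost = 5.300 $/kg
  maraging steel: M = 6.66 kN·m per $
  brass: M = 4.35 kN·m per $
  bronze: M = 3.16 kN·m per $
  beryllium: M = 0.249 kN·m per $
The maximum is for maraging steel.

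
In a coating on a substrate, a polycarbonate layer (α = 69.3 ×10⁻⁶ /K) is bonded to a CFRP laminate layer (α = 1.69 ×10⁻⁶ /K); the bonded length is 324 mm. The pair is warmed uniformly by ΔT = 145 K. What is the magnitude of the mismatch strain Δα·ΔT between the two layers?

9.80×10⁻³

Δα = |69.3 − 1.69|×10⁻⁶/K = 67.6×10⁻⁶/K.
Mismatch strain = Δα·ΔT = 67.6×10⁻⁶ × 145.0 = 9.80×10⁻³.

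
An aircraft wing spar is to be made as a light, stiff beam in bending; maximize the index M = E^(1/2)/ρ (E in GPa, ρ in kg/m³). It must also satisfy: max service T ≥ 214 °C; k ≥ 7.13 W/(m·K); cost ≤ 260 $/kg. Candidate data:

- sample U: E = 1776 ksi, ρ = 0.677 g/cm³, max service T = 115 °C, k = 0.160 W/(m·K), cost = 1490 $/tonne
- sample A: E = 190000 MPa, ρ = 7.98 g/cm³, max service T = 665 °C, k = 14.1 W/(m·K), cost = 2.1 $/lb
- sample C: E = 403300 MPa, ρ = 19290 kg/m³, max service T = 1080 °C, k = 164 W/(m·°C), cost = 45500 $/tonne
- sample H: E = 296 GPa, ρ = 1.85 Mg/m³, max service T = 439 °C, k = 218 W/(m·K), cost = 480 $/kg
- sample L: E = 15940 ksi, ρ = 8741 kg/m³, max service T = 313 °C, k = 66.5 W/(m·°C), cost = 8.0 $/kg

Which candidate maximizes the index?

Screen on constraints: max service T ≥ 214 °C; k ≥ 7.13 W/(m·K); cost ≤ 260 $/kg. Survivors: sample A, sample C, sample L.
After converting to SI:
  sample A: E = 190.0 GPa, ρ = 7980 kg/m³
  sample C: E = 403.3 GPa, ρ = 19290 kg/m³
  sample L: E = 109.9 GPa, ρ = 8741 kg/m³
  sample A: M = 1.73×10⁻³
  sample L: M = 1.20×10⁻³
  sample C: M = 1.04×10⁻³
Sample A ranks first.

sample A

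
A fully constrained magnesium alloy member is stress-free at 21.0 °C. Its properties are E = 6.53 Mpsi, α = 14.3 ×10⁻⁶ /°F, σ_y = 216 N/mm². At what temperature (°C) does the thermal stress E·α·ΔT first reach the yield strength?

207 °C

E = 6.53 Mpsi = 45.02 GPa.
α = 14.3×10⁻⁶/°F × 9/5 = 25.7×10⁻⁶/K.
σ_y = 216 N/mm² = 216.0 MPa.
E·α·ΔT = 216.0 MPa ⇒ ΔT = 216.0 / (45.02×10³ × 25.7×10⁻⁶) = 186.4 K.
T = 21.0 + 186.4 = 207.4 °C.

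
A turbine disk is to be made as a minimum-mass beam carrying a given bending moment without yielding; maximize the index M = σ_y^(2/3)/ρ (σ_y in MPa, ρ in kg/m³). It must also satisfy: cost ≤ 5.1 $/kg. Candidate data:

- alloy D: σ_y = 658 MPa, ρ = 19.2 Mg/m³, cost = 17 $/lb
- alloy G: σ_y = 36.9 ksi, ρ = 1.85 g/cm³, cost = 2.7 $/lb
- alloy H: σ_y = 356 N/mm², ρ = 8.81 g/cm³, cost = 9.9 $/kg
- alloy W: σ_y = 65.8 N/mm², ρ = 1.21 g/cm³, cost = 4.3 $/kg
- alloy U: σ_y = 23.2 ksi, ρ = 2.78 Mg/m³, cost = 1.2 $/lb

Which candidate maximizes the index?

alloy W

Screen on constraints: cost ≤ 5.1 $/kg. Survivors: alloy W, alloy U.
After converting to SI:
  alloy W: σ_y = 65.80 MPa, ρ = 1210 kg/m³
  alloy U: σ_y = 160.0 MPa, ρ = 2780 kg/m³
  alloy W: M = 13.5×10⁻³
  alloy U: M = 10.6×10⁻³
The maximum is for alloy W.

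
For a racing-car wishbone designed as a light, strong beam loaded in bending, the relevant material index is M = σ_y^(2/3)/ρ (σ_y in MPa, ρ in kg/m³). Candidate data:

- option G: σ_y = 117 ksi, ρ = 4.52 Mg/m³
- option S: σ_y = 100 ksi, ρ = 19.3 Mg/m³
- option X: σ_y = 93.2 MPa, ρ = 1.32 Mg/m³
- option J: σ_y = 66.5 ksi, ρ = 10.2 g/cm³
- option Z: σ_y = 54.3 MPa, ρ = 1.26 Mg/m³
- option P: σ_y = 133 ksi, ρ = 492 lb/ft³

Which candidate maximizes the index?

After converting to SI:
  option G: σ_y = 806.7 MPa, ρ = 4520 kg/m³
  option S: σ_y = 689.5 MPa, ρ = 19300 kg/m³
  option X: σ_y = 93.20 MPa, ρ = 1320 kg/m³
  option J: σ_y = 458.5 MPa, ρ = 10200 kg/m³
  option Z: σ_y = 54.30 MPa, ρ = 1260 kg/m³
  option P: σ_y = 917.0 MPa, ρ = 7881 kg/m³
  option G: M = 19.2×10⁻³
  option X: M = 15.6×10⁻³
  option P: M = 12.0×10⁻³
  option Z: M = 11.4×10⁻³
  option J: M = 5.83×10⁻³
  option S: M = 4.04×10⁻³
Option G ranks first.

option G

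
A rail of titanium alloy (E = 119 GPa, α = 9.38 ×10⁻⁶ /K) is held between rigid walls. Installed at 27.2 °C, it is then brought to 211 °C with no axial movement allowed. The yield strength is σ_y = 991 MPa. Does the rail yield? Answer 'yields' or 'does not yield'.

ΔT = 183.8 K. Constrained thermal stress σ = E·α·ΔT = 119.0×10³ MPa × 9.38×10⁻⁶ × 183.8 = 205 MPa (compressive).
Compare to σ_y = 991 MPa: σ < σ_y, so it does not yield.

does not yield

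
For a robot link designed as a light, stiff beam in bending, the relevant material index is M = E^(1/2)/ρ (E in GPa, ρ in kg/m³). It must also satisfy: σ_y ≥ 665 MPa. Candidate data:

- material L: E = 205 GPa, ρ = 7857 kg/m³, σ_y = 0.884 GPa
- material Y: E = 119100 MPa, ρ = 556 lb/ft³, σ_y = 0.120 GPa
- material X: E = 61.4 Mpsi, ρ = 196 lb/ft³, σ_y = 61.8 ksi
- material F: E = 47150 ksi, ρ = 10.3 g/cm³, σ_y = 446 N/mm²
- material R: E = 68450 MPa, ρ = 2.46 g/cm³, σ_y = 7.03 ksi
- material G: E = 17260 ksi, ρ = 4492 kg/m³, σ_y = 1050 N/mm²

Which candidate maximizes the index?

Screen on constraints: σ_y ≥ 665 MPa. Survivors: material L, material G.
Convert each candidate to consistent units, then evaluate M:
  material L: E = 205.0 GPa, ρ = 7857 kg/m³
  material G: E = 119.0 GPa, ρ = 4492 kg/m³
  material G: M = 2.43×10⁻³
  material L: M = 1.82×10⁻³
Highest index: material G.

material G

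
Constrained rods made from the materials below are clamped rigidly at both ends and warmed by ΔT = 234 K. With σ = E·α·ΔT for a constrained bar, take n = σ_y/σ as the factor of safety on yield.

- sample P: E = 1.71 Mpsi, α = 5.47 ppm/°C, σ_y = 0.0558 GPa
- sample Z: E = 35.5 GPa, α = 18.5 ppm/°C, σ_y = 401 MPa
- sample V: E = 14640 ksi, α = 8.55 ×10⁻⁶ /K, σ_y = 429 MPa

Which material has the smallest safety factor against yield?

sample V

Per material, after unit conversion:
  sample P: E = 11.79, α = 5.47, σ_y = 55.80 → σ = 15.1 MPa, n = 3.70
  sample Z: E = 35.50, α = 18.5, σ_y = 401.0 → σ = 154 MPa, n = 2.61
  sample V: E = 100.9, α = 8.55, σ_y = 429.0 → σ = 202 MPa, n = 2.12
Smallest n: sample V with n = 2.12.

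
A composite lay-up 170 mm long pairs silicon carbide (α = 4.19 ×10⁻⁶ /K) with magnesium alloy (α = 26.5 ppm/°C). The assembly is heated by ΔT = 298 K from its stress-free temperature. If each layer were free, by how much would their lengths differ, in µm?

1130 µm

Δα = |4.19 − 26.5|×10⁻⁶/K = 22.3×10⁻⁶/K.
ΔL_mismatch = Δα·L·ΔT = 22.3×10⁻⁶ × 170.0 mm × 298.0 K = 1130 µm.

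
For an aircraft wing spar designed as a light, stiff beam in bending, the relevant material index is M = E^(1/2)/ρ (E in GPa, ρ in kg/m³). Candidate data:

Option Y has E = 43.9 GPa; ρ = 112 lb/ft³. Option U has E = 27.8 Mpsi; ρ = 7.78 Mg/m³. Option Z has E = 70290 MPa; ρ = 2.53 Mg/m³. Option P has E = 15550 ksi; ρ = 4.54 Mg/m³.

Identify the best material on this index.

Normalizing units and computing the index:
  option Y: E = 43.90 GPa, ρ = 1794 kg/m³
  option U: E = 191.7 GPa, ρ = 7780 kg/m³
  option Z: E = 70.29 GPa, ρ = 2530 kg/m³
  option P: E = 107.2 GPa, ρ = 4540 kg/m³
  option Y: M = 3.69×10⁻³
  option Z: M = 3.31×10⁻³
  option P: M = 2.28×10⁻³
  option U: M = 1.78×10⁻³
Option Y has the largest M.

option Y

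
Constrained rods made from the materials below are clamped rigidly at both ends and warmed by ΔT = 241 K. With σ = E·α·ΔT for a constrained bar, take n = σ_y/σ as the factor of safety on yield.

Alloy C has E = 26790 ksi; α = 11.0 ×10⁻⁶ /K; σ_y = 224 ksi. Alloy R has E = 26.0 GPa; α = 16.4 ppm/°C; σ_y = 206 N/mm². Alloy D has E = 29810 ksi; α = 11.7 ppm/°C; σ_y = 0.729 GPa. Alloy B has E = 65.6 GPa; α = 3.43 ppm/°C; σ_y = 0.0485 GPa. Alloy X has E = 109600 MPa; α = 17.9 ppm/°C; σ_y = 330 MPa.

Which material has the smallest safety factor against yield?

alloy X

Per material, after unit conversion:
  alloy C: E = 184.7, α = 11.0, σ_y = 1544 → σ = 490 MPa, n = 3.15
  alloy R: E = 26.00, α = 16.4, σ_y = 206.0 → σ = 103 MPa, n = 2.00
  alloy D: E = 205.5, α = 11.7, σ_y = 729.0 → σ = 580 MPa, n = 1.26
  alloy B: E = 65.60, α = 3.43, σ_y = 48.50 → σ = 54.2 MPa, n = 0.894
  alloy X: E = 109.6, α = 17.9, σ_y = 330.0 → σ = 473 MPa, n = 0.698
The minimum is alloy X at n = 0.698.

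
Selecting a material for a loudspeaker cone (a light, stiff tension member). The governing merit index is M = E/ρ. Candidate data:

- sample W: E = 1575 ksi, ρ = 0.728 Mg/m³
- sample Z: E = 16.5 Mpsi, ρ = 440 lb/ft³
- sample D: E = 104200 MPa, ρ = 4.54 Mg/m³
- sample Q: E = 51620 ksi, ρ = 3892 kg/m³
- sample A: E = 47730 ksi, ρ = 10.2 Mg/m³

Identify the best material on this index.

Normalizing units and computing the index:
  sample W: E = 10.86 GPa, ρ = 728.0 kg/m³
  sample Z: E = 113.8 GPa, ρ = 7048 kg/m³
  sample D: E = 104.2 GPa, ρ = 4540 kg/m³
  sample Q: E = 355.9 GPa, ρ = 3892 kg/m³
  sample A: E = 329.1 GPa, ρ = 10200 kg/m³
  sample Q: M = 91.4 MN·m/kg
  sample A: M = 32.3 MN·m/kg
  sample D: M = 23.0 MN·m/kg
  sample Z: M = 16.1 MN·m/kg
  sample W: M = 14.9 MN·m/kg
Sample Q ranks first.

sample Q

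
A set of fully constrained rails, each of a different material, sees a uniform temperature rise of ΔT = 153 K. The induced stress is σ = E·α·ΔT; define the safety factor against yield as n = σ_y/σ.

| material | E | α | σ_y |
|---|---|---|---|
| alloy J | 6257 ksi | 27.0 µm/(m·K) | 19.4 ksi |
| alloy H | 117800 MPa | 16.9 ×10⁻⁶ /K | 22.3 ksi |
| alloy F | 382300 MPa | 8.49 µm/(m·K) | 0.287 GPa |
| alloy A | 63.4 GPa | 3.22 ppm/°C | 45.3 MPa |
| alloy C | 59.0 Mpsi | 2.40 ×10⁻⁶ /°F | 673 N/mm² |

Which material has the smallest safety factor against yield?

Converting E to GPa, α to ×10⁻⁶/K, σ_y to MPa, then σ and n for each:
  alloy J: E = 43.14, α = 27.0, σ_y = 133.8 → σ = 178 MPa, n = 0.751
  alloy H: E = 117.8, α = 16.9, σ_y = 153.8 → σ = 305 MPa, n = 0.505
  alloy F: E = 382.3, α = 8.49, σ_y = 287.0 → σ = 497 MPa, n = 0.578
  alloy A: E = 63.40, α = 3.22, σ_y = 45.30 → σ = 31.2 MPa, n = 1.45
  alloy C: E = 406.8, α = 4.32, σ_y = 673.0 → σ = 269 MPa, n = 2.50
Alloy H has the lowest safety factor, n = 0.505.

alloy H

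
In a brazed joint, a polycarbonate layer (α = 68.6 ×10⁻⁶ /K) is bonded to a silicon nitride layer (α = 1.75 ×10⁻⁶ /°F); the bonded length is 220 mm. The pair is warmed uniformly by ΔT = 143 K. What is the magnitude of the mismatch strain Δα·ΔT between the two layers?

silicon nitride: α = 1.75×10⁻⁶/°F × 9/5 = 3.15×10⁻⁶/K.
Δα = |68.6 − 3.15|×10⁻⁶/K = 65.4×10⁻⁶/K.
Mismatch strain = Δα·ΔT = 65.4×10⁻⁶ × 143.0 = 9.36×10⁻³.

9.36×10⁻³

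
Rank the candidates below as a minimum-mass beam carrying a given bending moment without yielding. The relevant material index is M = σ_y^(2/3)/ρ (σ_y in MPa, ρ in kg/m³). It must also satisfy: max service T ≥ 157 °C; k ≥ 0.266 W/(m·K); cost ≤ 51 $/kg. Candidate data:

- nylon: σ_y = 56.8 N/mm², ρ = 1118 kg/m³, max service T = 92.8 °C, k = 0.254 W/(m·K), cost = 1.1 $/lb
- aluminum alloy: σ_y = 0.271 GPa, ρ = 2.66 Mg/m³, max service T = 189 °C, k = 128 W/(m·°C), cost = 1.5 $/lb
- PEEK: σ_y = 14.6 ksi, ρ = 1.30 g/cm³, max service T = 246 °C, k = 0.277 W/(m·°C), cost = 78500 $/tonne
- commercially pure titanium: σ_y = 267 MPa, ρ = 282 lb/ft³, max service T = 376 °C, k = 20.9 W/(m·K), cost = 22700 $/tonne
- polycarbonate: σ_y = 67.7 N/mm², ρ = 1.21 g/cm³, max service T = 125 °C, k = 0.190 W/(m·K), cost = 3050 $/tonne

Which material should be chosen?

aluminum alloy

Screen on constraints: max service T ≥ 157 °C; k ≥ 0.266 W/(m·K); cost ≤ 51 $/kg. Survivors: aluminum alloy, commercially pure titanium.
Convert each candidate to consistent units, then evaluate M:
  aluminum alloy: σ_y = 271.0 MPa, ρ = 2660 kg/m³
  commercially pure titanium: σ_y = 267.0 MPa, ρ = 4517 kg/m³
  aluminum alloy: M = 15.7×10⁻³
  commercially pure titanium: M = 9.18×10⁻³
The maximum is for aluminum alloy.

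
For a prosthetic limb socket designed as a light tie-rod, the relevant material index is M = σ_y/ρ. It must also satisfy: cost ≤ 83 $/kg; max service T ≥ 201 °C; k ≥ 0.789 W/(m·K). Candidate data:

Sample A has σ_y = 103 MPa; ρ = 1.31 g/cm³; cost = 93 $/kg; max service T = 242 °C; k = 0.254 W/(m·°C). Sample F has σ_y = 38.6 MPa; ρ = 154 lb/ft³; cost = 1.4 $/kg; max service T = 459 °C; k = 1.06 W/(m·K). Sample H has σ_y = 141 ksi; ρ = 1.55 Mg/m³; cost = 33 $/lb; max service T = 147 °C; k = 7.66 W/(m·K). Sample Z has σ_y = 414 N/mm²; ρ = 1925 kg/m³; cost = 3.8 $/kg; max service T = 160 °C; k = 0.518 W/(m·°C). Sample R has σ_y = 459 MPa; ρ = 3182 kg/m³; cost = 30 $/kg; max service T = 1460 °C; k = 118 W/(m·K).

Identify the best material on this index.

Screen on constraints: cost ≤ 83 $/kg; max service T ≥ 201 °C; k ≥ 0.789 W/(m·K). Survivors: sample F, sample R.
Putting every candidate on a common basis:
  sample F: σ_y = 38.60 MPa, ρ = 2467 kg/m³
  sample R: σ_y = 459.0 MPa, ρ = 3182 kg/m³
  sample R: M = 144 kN·m/kg
  sample F: M = 15.6 kN·m/kg
Sample R ranks first.

sample R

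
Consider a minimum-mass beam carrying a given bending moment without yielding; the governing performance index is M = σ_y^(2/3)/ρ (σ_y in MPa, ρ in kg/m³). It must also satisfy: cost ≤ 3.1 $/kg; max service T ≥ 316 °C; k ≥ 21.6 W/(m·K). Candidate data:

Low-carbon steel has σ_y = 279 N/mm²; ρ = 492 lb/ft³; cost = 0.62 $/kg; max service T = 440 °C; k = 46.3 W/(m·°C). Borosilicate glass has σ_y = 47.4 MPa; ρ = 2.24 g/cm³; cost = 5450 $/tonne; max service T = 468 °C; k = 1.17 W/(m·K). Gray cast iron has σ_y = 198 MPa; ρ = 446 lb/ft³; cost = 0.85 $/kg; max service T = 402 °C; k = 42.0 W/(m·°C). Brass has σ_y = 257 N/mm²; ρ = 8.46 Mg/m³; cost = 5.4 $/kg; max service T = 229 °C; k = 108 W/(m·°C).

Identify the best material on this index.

Screen on constraints: cost ≤ 3.1 $/kg; max service T ≥ 316 °C; k ≥ 21.6 W/(m·K). Survivors: low-carbon steel, gray cast iron.
Putting every candidate on a common basis:
  low-carbon steel: σ_y = 279.0 MPa, ρ = 7881 kg/m³
  gray cast iron: σ_y = 198.0 MPa, ρ = 7144 kg/m³
  low-carbon steel: M = 5.42×10⁻³
  gray cast iron: M = 4.76×10⁻³
The maximum is for low-carbon steel.

low-carbon steel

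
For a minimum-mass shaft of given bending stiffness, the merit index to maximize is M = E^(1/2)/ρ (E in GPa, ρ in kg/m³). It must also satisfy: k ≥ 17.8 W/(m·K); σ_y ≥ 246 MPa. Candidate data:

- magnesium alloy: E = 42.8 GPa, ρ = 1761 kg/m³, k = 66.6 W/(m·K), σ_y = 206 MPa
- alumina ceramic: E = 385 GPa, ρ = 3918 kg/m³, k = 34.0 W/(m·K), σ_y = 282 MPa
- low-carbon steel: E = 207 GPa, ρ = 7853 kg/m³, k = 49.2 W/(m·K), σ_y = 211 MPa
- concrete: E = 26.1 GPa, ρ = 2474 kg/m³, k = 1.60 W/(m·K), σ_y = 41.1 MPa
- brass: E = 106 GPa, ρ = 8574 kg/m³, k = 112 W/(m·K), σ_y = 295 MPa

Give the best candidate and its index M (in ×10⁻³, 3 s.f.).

Screen on constraints: k ≥ 17.8 W/(m·K); σ_y ≥ 246 MPa. Survivors: alumina ceramic, brass.
Per-candidate index values:
  alumina ceramic: M = 5.01×10⁻³
  brass: M = 1.20×10⁻³
Alumina ceramic has the largest M.

alumina ceramic, M = 5.01×10⁻³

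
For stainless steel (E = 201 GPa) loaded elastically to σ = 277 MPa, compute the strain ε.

ε = σ/E = 277 / 201000 = 1.38×10⁻³.

1.38×10⁻³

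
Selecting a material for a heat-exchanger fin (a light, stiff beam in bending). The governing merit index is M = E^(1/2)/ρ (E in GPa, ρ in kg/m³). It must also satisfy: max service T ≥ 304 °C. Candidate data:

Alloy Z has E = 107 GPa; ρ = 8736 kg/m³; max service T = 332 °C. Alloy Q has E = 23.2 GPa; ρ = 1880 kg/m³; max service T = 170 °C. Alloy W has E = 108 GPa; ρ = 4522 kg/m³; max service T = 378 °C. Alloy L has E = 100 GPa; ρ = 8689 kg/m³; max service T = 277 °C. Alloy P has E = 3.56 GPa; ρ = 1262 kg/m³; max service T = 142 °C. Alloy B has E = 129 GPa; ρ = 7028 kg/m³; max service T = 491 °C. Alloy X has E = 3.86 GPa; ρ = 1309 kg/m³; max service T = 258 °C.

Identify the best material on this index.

Screen on constraints: max service T ≥ 304 °C. Survivors: alloy Z, alloy W, alloy B.
Per-candidate index values:
  alloy W: M = 2.30×10⁻³
  alloy B: M = 1.62×10⁻³
  alloy Z: M = 1.18×10⁻³
Alloy W ranks first.

alloy W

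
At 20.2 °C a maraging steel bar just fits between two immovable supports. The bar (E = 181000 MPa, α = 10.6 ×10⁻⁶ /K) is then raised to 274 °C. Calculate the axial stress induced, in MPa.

487 MPa

E = 181000 MPa = 181.0 GPa.
ΔT = 253.8 K. Constrained thermal stress σ = E·α·ΔT = 181.0×10³ MPa × 10.6×10⁻⁶ × 253.8 = 487 MPa (compressive).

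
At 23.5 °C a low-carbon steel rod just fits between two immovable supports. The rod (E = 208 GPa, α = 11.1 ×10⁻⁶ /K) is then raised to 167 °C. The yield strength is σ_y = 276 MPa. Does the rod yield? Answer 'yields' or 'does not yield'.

yields

ΔT = 143.5 K. Constrained thermal stress σ = E·α·ΔT = 208.0×10³ MPa × 11.1×10⁻⁶ × 143.5 = 331 MPa (compressive).
Compare to σ_y = 276 MPa: σ ≥ σ_y, so it yields.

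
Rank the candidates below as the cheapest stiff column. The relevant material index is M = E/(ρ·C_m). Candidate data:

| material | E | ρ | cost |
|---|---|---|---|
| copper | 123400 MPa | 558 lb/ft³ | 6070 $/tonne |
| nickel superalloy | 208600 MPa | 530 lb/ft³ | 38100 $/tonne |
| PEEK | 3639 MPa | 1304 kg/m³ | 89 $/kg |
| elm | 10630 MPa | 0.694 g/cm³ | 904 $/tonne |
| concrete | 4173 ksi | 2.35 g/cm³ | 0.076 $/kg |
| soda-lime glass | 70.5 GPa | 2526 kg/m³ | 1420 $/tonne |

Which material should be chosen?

Normalizing units and computing the index:
  copper: E = 123.4 GPa, ρ = 8938 kg/m³, cost = 6.070 $/kg
  nickel superalloy: E = 208.6 GPa, ρ = 8490 kg/m³, cost = 38.10 $/kg
  PEEK: E = 3.639 GPa, ρ = 1304 kg/m³, cost = 89.00 $/kg
  elm: E = 10.63 GPa, ρ = 694.0 kg/m³, cost = 0.9040 $/kg
  concrete: E = 28.77 GPa, ρ = 2350 kg/m³, cost = 0.07600 $/kg
  soda-lime glass: E = 70.50 GPa, ρ = 2526 kg/m³, cost = 1.420 $/kg
  concrete: M = 161 MN·m per $
  soda-lime glass: M = 19.7 MN·m per $
  elm: M = 16.9 MN·m per $
  copper: M = 2.27 MN·m per $
  nickel superalloy: M = 0.645 MN·m per $
  PEEK: M = 0.0314 MN·m per $
Concrete has the largest M.

concrete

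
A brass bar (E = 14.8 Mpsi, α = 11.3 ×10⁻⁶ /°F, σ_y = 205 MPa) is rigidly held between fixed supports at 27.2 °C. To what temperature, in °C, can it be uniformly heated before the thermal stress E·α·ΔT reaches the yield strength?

126 °C

E = 14.8 Mpsi = 102.0 GPa.
α = 11.3×10⁻⁶/°F × 9/5 = 20.3×10⁻⁶/K.
E·α·ΔT = 205.0 MPa ⇒ ΔT = 205.0 / (102.0×10³ × 20.3×10⁻⁶) = 98.77 K.
T = 27.2 + 98.77 = 126.0 °C.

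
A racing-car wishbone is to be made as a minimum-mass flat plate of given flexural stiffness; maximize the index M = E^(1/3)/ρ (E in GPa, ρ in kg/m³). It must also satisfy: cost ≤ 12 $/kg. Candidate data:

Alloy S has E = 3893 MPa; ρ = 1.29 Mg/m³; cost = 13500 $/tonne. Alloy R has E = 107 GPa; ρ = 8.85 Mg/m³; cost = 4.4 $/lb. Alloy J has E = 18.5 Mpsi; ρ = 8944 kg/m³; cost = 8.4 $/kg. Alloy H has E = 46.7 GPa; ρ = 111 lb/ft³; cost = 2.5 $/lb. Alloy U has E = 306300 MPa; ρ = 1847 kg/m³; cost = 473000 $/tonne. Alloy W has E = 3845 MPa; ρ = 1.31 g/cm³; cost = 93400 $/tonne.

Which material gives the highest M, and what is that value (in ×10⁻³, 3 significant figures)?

Screen on constraints: cost ≤ 12 $/kg. Survivors: alloy R, alloy J, alloy H.
Convert each candidate to consistent units, then evaluate M:
  alloy R: E = 107.0 GPa, ρ = 8850 kg/m³
  alloy J: E = 127.6 GPa, ρ = 8944 kg/m³
  alloy H: E = 46.70 GPa, ρ = 1778 kg/m³
  alloy H: M = 2.03×10⁻³
  alloy J: M = 0.563×10⁻³
  alloy R: M = 0.536×10⁻³
Alloy H ranks first.

alloy H, M = 2.03×10⁻³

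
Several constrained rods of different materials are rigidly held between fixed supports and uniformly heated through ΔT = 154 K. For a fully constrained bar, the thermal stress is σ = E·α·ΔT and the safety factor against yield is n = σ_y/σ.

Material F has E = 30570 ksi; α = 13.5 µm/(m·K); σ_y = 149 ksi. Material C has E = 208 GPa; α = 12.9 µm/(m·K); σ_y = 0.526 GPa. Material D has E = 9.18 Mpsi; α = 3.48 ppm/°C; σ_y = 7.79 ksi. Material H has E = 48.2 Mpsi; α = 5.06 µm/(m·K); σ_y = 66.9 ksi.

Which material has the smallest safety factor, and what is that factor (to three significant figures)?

material C, n = 1.27

In consistent units (E in GPa, α in ×10⁻⁶/K, σ_y in MPa):
  material F: E = 210.8, α = 13.5, σ_y = 1027 → σ = 438 MPa, n = 2.34
  material C: E = 208.0, α = 12.9, σ_y = 526.0 → σ = 413 MPa, n = 1.27
  material D: E = 63.29, α = 3.48, σ_y = 53.71 → σ = 33.9 MPa, n = 1.58
  material H: E = 332.3, α = 5.06, σ_y = 461.3 → σ = 259 MPa, n = 1.78
The minimum is material C at n = 1.27.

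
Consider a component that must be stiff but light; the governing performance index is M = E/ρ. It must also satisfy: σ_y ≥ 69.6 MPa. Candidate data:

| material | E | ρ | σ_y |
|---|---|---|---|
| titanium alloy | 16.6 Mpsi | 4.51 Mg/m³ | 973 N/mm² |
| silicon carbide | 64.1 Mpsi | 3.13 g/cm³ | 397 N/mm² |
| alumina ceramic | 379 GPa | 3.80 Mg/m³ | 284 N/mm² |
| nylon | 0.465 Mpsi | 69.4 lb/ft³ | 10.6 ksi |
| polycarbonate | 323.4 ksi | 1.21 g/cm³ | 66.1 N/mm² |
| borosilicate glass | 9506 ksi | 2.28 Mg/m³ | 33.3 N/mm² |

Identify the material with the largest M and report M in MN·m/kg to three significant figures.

silicon carbide, M = 141 MN·m/kg

Screen on constraints: σ_y ≥ 69.6 MPa. Survivors: titanium alloy, silicon carbide, alumina ceramic, nylon.
After converting to SI:
  titanium alloy: E = 114.5 GPa, ρ = 4510 kg/m³
  silicon carbide: E = 442.0 GPa, ρ = 3130 kg/m³
  alumina ceramic: E = 379.0 GPa, ρ = 3800 kg/m³
  nylon: E = 3.206 GPa, ρ = 1112 kg/m³
  silicon carbide: M = 141 MN·m/kg
  alumina ceramic: M = 99.7 MN·m/kg
  titanium alloy: M = 25.4 MN·m/kg
  nylon: M = 2.88 MN·m/kg
The maximum is for silicon carbide.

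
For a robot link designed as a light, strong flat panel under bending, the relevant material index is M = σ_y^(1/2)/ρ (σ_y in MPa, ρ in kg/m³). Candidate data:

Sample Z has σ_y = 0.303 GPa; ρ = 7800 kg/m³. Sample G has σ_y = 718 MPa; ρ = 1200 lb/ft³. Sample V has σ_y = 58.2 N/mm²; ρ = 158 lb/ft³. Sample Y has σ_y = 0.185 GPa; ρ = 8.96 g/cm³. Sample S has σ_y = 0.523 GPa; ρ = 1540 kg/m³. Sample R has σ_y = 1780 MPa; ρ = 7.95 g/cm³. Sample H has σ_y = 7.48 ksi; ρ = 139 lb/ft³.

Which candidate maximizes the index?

sample S

Convert each candidate to consistent units, then evaluate M:
  sample Z: σ_y = 303.0 MPa, ρ = 7800 kg/m³
  sample G: σ_y = 718.0 MPa, ρ = 19220 kg/m³
  sample V: σ_y = 58.20 MPa, ρ = 2531 kg/m³
  sample Y: σ_y = 185.0 MPa, ρ = 8960 kg/m³
  sample S: σ_y = 523.0 MPa, ρ = 1540 kg/m³
  sample R: σ_y = 1780 MPa, ρ = 7950 kg/m³
  sample H: σ_y = 51.57 MPa, ρ = 2227 kg/m³
  sample S: M = 14.9×10⁻³
  sample R: M = 5.31×10⁻³
  sample H: M = 3.23×10⁻³
  sample V: M = 3.01×10⁻³
  sample Z: M = 2.23×10⁻³
  sample Y: M = 1.52×10⁻³
  sample G: M = 1.39×10⁻³
The maximum is for sample S.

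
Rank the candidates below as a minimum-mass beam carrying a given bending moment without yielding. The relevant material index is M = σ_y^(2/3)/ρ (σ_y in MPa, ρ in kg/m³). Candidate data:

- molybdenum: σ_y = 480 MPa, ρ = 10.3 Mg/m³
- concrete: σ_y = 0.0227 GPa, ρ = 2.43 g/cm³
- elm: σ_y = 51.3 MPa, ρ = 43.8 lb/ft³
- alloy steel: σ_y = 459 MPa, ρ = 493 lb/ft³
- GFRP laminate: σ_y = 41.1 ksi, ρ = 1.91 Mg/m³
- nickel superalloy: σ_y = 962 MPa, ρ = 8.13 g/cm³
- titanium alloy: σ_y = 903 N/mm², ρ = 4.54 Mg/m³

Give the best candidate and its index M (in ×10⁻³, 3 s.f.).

GFRP laminate, M = 22.6×10⁻³

Putting every candidate on a common basis:
  molybdenum: σ_y = 480.0 MPa, ρ = 10300 kg/m³
  concrete: σ_y = 22.70 MPa, ρ = 2430 kg/m³
  elm: σ_y = 51.30 MPa, ρ = 701.6 kg/m³
  alloy steel: σ_y = 459.0 MPa, ρ = 7897 kg/m³
  GFRP laminate: σ_y = 283.4 MPa, ρ = 1910 kg/m³
  nickel superalloy: σ_y = 962.0 MPa, ρ = 8130 kg/m³
  titanium alloy: σ_y = 903.0 MPa, ρ = 4540 kg/m³
  GFRP laminate: M = 22.6×10⁻³
  titanium alloy: M = 20.6×10⁻³
  elm: M = 19.7×10⁻³
  nickel superalloy: M = 12.0×10⁻³
  alloy steel: M = 7.53×10⁻³
  molybdenum: M = 5.95×10⁻³
  concrete: M = 3.30×10⁻³
GFRP laminate ranks first.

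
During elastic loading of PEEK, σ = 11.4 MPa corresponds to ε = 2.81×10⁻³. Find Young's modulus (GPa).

4.06 GPa

E = σ/ε = 11.4 MPa / 2.81×10⁻³ = 4057 MPa = 4.06 GPa.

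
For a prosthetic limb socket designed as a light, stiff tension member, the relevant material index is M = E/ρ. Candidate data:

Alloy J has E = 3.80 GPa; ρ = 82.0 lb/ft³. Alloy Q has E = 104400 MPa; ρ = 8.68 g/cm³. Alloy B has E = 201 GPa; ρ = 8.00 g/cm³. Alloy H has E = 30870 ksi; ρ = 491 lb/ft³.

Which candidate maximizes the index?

After converting to SI:
  alloy J: E = 3.800 GPa, ρ = 1314 kg/m³
  alloy Q: E = 104.4 GPa, ρ = 8680 kg/m³
  alloy B: E = 201.0 GPa, ρ = 8000 kg/m³
  alloy H: E = 212.8 GPa, ρ = 7865 kg/m³
  alloy H: M = 27.1 MN·m/kg
  alloy B: M = 25.1 MN·m/kg
  alloy Q: M = 12.0 MN·m/kg
  alloy J: M = 2.89 MN·m/kg
Highest index: alloy H.

alloy H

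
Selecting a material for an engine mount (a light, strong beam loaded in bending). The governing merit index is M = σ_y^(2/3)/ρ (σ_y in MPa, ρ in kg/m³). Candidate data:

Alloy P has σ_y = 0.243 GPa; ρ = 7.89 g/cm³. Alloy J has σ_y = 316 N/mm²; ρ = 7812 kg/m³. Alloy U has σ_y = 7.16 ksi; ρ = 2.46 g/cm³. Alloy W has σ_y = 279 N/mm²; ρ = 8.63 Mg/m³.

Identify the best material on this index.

alloy J

Convert each candidate to consistent units, then evaluate M:
  alloy P: σ_y = 243.0 MPa, ρ = 7890 kg/m³
  alloy J: σ_y = 316.0 MPa, ρ = 7812 kg/m³
  alloy U: σ_y = 49.37 MPa, ρ = 2460 kg/m³
  alloy W: σ_y = 279.0 MPa, ρ = 8630 kg/m³
  alloy J: M = 5.94×10⁻³
  alloy U: M = 5.47×10⁻³
  alloy W: M = 4.95×10⁻³
  alloy P: M = 4.94×10⁻³
Alloy J has the largest M.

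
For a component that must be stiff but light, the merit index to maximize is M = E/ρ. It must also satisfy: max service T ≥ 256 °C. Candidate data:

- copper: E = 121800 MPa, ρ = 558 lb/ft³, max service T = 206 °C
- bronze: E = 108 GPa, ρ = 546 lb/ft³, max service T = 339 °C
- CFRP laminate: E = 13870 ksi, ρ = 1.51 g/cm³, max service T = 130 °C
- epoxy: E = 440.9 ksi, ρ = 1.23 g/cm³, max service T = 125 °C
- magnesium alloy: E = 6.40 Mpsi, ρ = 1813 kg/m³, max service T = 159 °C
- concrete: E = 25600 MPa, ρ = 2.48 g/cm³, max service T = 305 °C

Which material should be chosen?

bronze

Screen on constraints: max service T ≥ 256 °C. Survivors: bronze, concrete.
Normalizing units and computing the index:
  bronze: E = 108.0 GPa, ρ = 8746 kg/m³
  concrete: E = 25.60 GPa, ρ = 2480 kg/m³
  bronze: M = 12.3 MN·m/kg
  concrete: M = 10.3 MN·m/kg
Highest index: bronze.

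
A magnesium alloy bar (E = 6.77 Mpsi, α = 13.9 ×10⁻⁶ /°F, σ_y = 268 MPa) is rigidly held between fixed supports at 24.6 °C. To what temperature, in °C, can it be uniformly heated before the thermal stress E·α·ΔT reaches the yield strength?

E = 6.77 Mpsi = 46.68 GPa.
α = 13.9×10⁻⁶/°F × 9/5 = 25.0×10⁻⁶/K.
E·α·ΔT = 268.0 MPa ⇒ ΔT = 268.0 / (46.68×10³ × 25.0×10⁻⁶) = 229.5 K.
T = 24.6 + 229.5 = 254.1 °C.

254 °C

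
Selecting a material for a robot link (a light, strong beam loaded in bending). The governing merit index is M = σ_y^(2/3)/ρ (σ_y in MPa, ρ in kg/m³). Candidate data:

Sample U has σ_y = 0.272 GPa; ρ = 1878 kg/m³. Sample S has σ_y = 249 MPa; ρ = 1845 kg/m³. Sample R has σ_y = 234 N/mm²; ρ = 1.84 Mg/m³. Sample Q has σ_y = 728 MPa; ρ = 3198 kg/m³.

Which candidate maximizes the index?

In SI units:
  sample U: σ_y = 272.0 MPa, ρ = 1878 kg/m³
  sample S: σ_y = 249.0 MPa, ρ = 1845 kg/m³
  sample R: σ_y = 234.0 MPa, ρ = 1840 kg/m³
  sample Q: σ_y = 728.0 MPa, ρ = 3198 kg/m³
  sample Q: M = 25.3×10⁻³
  sample U: M = 22.4×10⁻³
  sample S: M = 21.5×10⁻³
  sample R: M = 20.6×10⁻³
The maximum is for sample Q.

sample Q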